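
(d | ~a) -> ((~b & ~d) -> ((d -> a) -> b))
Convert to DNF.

(d | ~a) -> ((~b & ~d) -> ((d -> a) -> b))
≡ ~(d | ~a) | ((~b & ~d) -> ((d -> a) -> b))   [eliminate ->]
≡ ~(d | ~a) | ~(~b & ~d) | ((d -> a) -> b)   [eliminate ->]
≡ ~(d | ~a) | ~(~b & ~d) | ~(d -> a) | b   [eliminate ->]
≡ ~(d | ~a) | ~(~b & ~d) | ~(~d | a) | b   [eliminate ->]
≡ (~d & ~~a) | ~(~b & ~d) | ~(~d | a) | b   [De Morgan]
≡ (~d & a) | ~(~b & ~d) | ~(~d | a) | b   [double negation]
≡ (~d & a) | ~~b | ~~d | ~(~d | a) | b   [De Morgan]
≡ (~d & a) | b | ~~d | ~(~d | a) | b   [double negation]
≡ (~d & a) | b | d | ~(~d | a) | b   [double negation]
≡ (~d & a) | b | d | (~~d & ~a) | b   [De Morgan]
≡ (~d & a) | b | d | (d & ~a) | b   [double negation]
≡ (~d & a) | b | d   [simplify]

(~d & a) | b | d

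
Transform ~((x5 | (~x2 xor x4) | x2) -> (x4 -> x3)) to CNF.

(x5 | x2 | ~x4) & x4 & ~x3

~((x5 | (~x2 xor x4) | x2) -> (x4 -> x3))
≡ ~(~(x5 | (~x2 xor x4) | x2) | (x4 -> x3))   [eliminate ->]
≡ ~(~(x5 | ((~x2 | x4) & ~(~x2 & x4)) | x2) | (x4 -> x3))   [expand xor]
≡ ~(~(x5 | ((~x2 | x4) & ~(~x2 & x4)) | x2) | ~x4 | x3)   [eliminate ->]
≡ ~~(x5 | ((~x2 | x4) & ~(~x2 & x4)) | x2) & ~~x4 & ~x3   [De Morgan]
≡ (x5 | ((~x2 | x4) & ~(~x2 & x4)) | x2) & ~~x4 & ~x3   [double negation]
≡ (x5 | ((~x2 | x4) & (~~x2 | ~x4)) | x2) & ~~x4 & ~x3   [De Morgan]
≡ (x5 | ((~x2 | x4) & (x2 | ~x4)) | x2) & ~~x4 & ~x3   [double negation]
≡ (x5 | ((~x2 | x4) & (x2 | ~x4)) | x2) & x4 & ~x3   [double negation]
≡ (x5 | ~x2 | x4 | x2) & (x5 | x2 | ~x4 | x2) & x4 & ~x3   [distribute | over &]
≡ (x5 | x2 | ~x4) & x4 & ~x3   [simplify]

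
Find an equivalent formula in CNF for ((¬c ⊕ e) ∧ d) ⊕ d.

((¬c ⊕ e) ∧ d) ⊕ d
⇔ (((¬c ⊕ e) ∧ d) ∨ d) ∧ ¬((¬c ⊕ e) ∧ d ∧ d)   — expand ⊕
⇔ (((¬c ∨ e) ∧ ¬(¬c ∧ e) ∧ d) ∨ d) ∧ ¬((¬c ⊕ e) ∧ d ∧ d)   — expand ⊕
⇔ (((¬c ∨ e) ∧ ¬(¬c ∧ e) ∧ d) ∨ d) ∧ ¬((¬c ∨ e) ∧ ¬(¬c ∧ e) ∧ d ∧ d)   — expand ⊕
⇔ (((¬c ∨ e) ∧ (¬¬c ∨ ¬e) ∧ d) ∨ d) ∧ ¬((¬c ∨ e) ∧ ¬(¬c ∧ e) ∧ d ∧ d)   — De Morgan
⇔ (((¬c ∨ e) ∧ (c ∨ ¬e) ∧ d) ∨ d) ∧ ¬((¬c ∨ e) ∧ ¬(¬c ∧ e) ∧ d ∧ d)   — double negation
⇔ (((¬c ∨ e) ∧ (c ∨ ¬e) ∧ d) ∨ d) ∧ (¬(¬c ∨ e) ∨ ¬¬(¬c ∧ e) ∨ ¬d ∨ ¬d)   — De Morgan
⇔ (((¬c ∨ e) ∧ (c ∨ ¬e) ∧ d) ∨ d) ∧ ((¬¬c ∧ ¬e) ∨ ¬¬(¬c ∧ e) ∨ ¬d ∨ ¬d)   — De Morgan
⇔ (((¬c ∨ e) ∧ (c ∨ ¬e) ∧ d) ∨ d) ∧ ((c ∧ ¬e) ∨ ¬¬(¬c ∧ e) ∨ ¬d ∨ ¬d)   — double negation
⇔ (((¬c ∨ e) ∧ (c ∨ ¬e) ∧ d) ∨ d) ∧ ((c ∧ ¬e) ∨ (¬c ∧ e) ∨ ¬d ∨ ¬d)   — double negation
⇔ (¬c ∨ e ∨ d) ∧ (c ∨ ¬e ∨ d) ∧ (d ∨ d) ∧ (c ∨ ¬c ∨ ¬d ∨ ¬d) ∧ (c ∨ e ∨ ¬d ∨ ¬d) ∧ (¬e ∨ ¬c ∨ ¬d ∨ ¬d) ∧ (¬e ∨ e ∨ ¬d ∨ ¬d)   — distribute ∨ over ∧
⇔ d ∧ (c ∨ e ∨ ¬d) ∧ (¬e ∨ ¬c ∨ ¬d)   — simplify

d ∧ (c ∨ e ∨ ¬d) ∧ (¬e ∨ ¬c ∨ ¬d)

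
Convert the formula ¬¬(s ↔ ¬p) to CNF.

(¬s ∨ ¬p) ∧ (p ∨ s)

¬¬(s ↔ ¬p)
= ¬¬((s → ¬p) ∧ (¬p → s))   [eliminate ↔]
= ¬¬((¬s ∨ ¬p) ∧ (¬p → s))   [eliminate →]
= ¬¬((¬s ∨ ¬p) ∧ (¬¬p ∨ s))   [eliminate →]
= (¬s ∨ ¬p) ∧ (¬¬p ∨ s)   [double negation]
= (¬s ∨ ¬p) ∧ (p ∨ s)   [double negation]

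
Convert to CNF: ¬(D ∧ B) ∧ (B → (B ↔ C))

¬(D ∧ B) ∧ (B → (B ↔ C))
≡ ¬(D ∧ B) ∧ (¬B ∨ (B ↔ C))
≡ ¬(D ∧ B) ∧ (¬B ∨ ((B → C) ∧ (C → B)))
≡ ¬(D ∧ B) ∧ (¬B ∨ ((¬B ∨ C) ∧ (C → B)))
≡ ¬(D ∧ B) ∧ (¬B ∨ ((¬B ∨ C) ∧ (¬C ∨ B)))
≡ (¬D ∨ ¬B) ∧ (¬B ∨ ((¬B ∨ C) ∧ (¬C ∨ B)))
≡ (¬D ∨ ¬B) ∧ (¬B ∨ ¬B ∨ C) ∧ (¬B ∨ ¬C ∨ B)
≡ (¬D ∨ ¬B) ∧ (¬B ∨ C)

(¬D ∨ ¬B) ∧ (¬B ∨ C)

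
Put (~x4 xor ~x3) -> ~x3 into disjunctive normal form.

(x4 & x3) | ~x3

(~x4 xor ~x3) -> ~x3
≡ ~(~x4 xor ~x3) | ~x3
≡ ~((~x4 & ~~x3) | (~~x4 & ~x3)) | ~x3
≡ (~(~x4 & ~~x3) & ~(~~x4 & ~x3)) | ~x3
≡ ((~~x4 | ~~~x3) & ~(~~x4 & ~x3)) | ~x3
≡ ((x4 | ~~~x3) & ~(~~x4 & ~x3)) | ~x3
≡ ((x4 | ~x3) & ~(~~x4 & ~x3)) | ~x3
≡ ((x4 | ~x3) & (~~~x4 | ~~x3)) | ~x3
≡ ((x4 | ~x3) & (~x4 | ~~x3)) | ~x3
≡ ((x4 | ~x3) & (~x4 | x3)) | ~x3
≡ (x4 & ~x4) | (x4 & x3) | (~x3 & ~x4) | (~x3 & x3) | ~x3
≡ (x4 & x3) | ~x3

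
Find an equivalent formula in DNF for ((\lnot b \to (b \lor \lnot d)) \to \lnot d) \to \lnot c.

((\lnot b \to (b \lor \lnot d)) \to \lnot d) \to \lnot c
= \lnot ((\lnot b \to (b \lor \lnot d)) \to \lnot d) \lor \lnot c   (eliminate \to)
= \lnot (\lnot (\lnot b \to (b \lor \lnot d)) \lor \lnot d) \lor \lnot c   (eliminate \to)
= \lnot (\lnot (\lnot \lnot b \lor b \lor \lnot d) \lor \lnot d) \lor \lnot c   (eliminate \to)
= (\lnot \lnot (\lnot \lnot b \lor b \lor \lnot d) \land \lnot \lnot d) \lor \lnot c   (De Morgan)
= ((\lnot \lnot b \lor b \lor \lnot d) \land \lnot \lnot d) \lor \lnot c   (double negation)
= ((b \lor b \lor \lnot d) \land \lnot \lnot d) \lor \lnot c   (double negation)
= ((b \lor b \lor \lnot d) \land d) \lor \lnot c   (double negation)
= (b \land d) \lor (b \land d) \lor (\lnot d \land d) \lor \lnot c   (distribute \land over \lor)
= (b \land d) \lor \lnot c   (simplify)

(b \land d) \lor \lnot c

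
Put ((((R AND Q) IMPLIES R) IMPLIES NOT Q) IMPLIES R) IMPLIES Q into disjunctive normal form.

((((R AND Q) IMPLIES R) IMPLIES NOT Q) IMPLIES R) IMPLIES Q
≡ NOT ((((R AND Q) IMPLIES R) IMPLIES NOT Q) IMPLIES R) OR Q   [eliminate IMPLIES]
≡ NOT (NOT (((R AND Q) IMPLIES R) IMPLIES NOT Q) OR R) OR Q   [eliminate IMPLIES]
≡ NOT (NOT (NOT ((R AND Q) IMPLIES R) OR NOT Q) OR R) OR Q   [eliminate IMPLIES]
≡ NOT (NOT (NOT (NOT (R AND Q) OR R) OR NOT Q) OR R) OR Q   [eliminate IMPLIES]
≡ (NOT NOT (NOT (NOT (R AND Q) OR R) OR NOT Q) AND NOT R) OR Q   [De Morgan]
≡ ((NOT (NOT (R AND Q) OR R) OR NOT Q) AND NOT R) OR Q   [double negation]
≡ (((NOT NOT (R AND Q) AND NOT R) OR NOT Q) AND NOT R) OR Q   [De Morgan]
≡ (((R AND Q AND NOT R) OR NOT Q) AND NOT R) OR Q   [double negation]
≡ (R AND Q AND NOT R AND NOT R) OR (NOT Q AND NOT R) OR Q   [distribute AND over OR]
≡ (NOT Q AND NOT R) OR Q   [simplify]

(NOT Q AND NOT R) OR Q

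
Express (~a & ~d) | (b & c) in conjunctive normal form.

(~a & ~d) | (b & c)
⇔ (~a | b) & (~a | c) & (~d | b) & (~d | c)

(~a | b) & (~a | c) & (~d | b) & (~d | c)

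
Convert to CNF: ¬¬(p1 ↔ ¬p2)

(¬p1 ∨ ¬p2) ∧ (p2 ∨ p1)

¬¬(p1 ↔ ¬p2)
≡ ¬¬((p1 → ¬p2) ∧ (¬p2 → p1))   [eliminate ↔]
≡ ¬¬((¬p1 ∨ ¬p2) ∧ (¬p2 → p1))   [eliminate →]
≡ ¬¬((¬p1 ∨ ¬p2) ∧ (¬¬p2 ∨ p1))   [eliminate →]
≡ (¬p1 ∨ ¬p2) ∧ (¬¬p2 ∨ p1)   [double negation]
≡ (¬p1 ∨ ¬p2) ∧ (p2 ∨ p1)   [double negation]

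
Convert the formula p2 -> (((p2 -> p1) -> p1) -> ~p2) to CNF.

p2 -> (((p2 -> p1) -> p1) -> ~p2)
≡ ~p2 | (((p2 -> p1) -> p1) -> ~p2)   [eliminate ->]
≡ ~p2 | ~((p2 -> p1) -> p1) | ~p2   [eliminate ->]
≡ ~p2 | ~(~(p2 -> p1) | p1) | ~p2   [eliminate ->]
≡ ~p2 | ~(~(~p2 | p1) | p1) | ~p2   [eliminate ->]
≡ ~p2 | (~~(~p2 | p1) & ~p1) | ~p2   [De Morgan]
≡ ~p2 | ((~p2 | p1) & ~p1) | ~p2   [double negation]
≡ (~p2 | ~p2 | p1 | ~p2) & (~p2 | ~p1 | ~p2)   [distribute | over &]
≡ (~p2 | p1) & (~p2 | ~p1)   [simplify]

(~p2 | p1) & (~p2 | ~p1)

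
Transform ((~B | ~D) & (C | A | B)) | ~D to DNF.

((~B | ~D) & (C | A | B)) | ~D
⇔ (~B & C) | (~B & A) | (~B & B) | (~D & C) | (~D & A) | (~D & B) | ~D   (distribute & over |)
⇔ (~B & C) | (~B & A) | ~D   (simplify)

(~B & C) | (~B & A) | ~D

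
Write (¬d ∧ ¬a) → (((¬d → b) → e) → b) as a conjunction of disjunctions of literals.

(¬d ∧ ¬a) → (((¬d → b) → e) → b)
≡ ¬(¬d ∧ ¬a) ∨ (((¬d → b) → e) → b)   [eliminate →]
≡ ¬(¬d ∧ ¬a) ∨ ¬((¬d → b) → e) ∨ b   [eliminate →]
≡ ¬(¬d ∧ ¬a) ∨ ¬(¬(¬d → b) ∨ e) ∨ b   [eliminate →]
≡ ¬(¬d ∧ ¬a) ∨ ¬(¬(¬¬d ∨ b) ∨ e) ∨ b   [eliminate →]
≡ ¬¬d ∨ ¬¬a ∨ ¬(¬(¬¬d ∨ b) ∨ e) ∨ b   [De Morgan]
≡ d ∨ ¬¬a ∨ ¬(¬(¬¬d ∨ b) ∨ e) ∨ b   [double negation]
≡ d ∨ a ∨ ¬(¬(¬¬d ∨ b) ∨ e) ∨ b   [double negation]
≡ d ∨ a ∨ (¬¬(¬¬d ∨ b) ∧ ¬e) ∨ b   [De Morgan]
≡ d ∨ a ∨ ((¬¬d ∨ b) ∧ ¬e) ∨ b   [double negation]
≡ d ∨ a ∨ ((d ∨ b) ∧ ¬e) ∨ b   [double negation]
≡ (d ∨ a ∨ d ∨ b ∨ b) ∧ (d ∨ a ∨ ¬e ∨ b)   [distribute ∨ over ∧]
≡ d ∨ a ∨ b   [simplify]

d ∨ a ∨ b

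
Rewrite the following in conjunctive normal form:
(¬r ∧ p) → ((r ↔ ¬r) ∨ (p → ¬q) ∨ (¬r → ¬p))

r ∨ ¬p ∨ ¬q

(¬r ∧ p) → ((r ↔ ¬r) ∨ (p → ¬q) ∨ (¬r → ¬p))
≡ ¬(¬r ∧ p) ∨ (r ↔ ¬r) ∨ (p → ¬q) ∨ (¬r → ¬p)   [eliminate →]
≡ ¬(¬r ∧ p) ∨ ((r → ¬r) ∧ (¬r → r)) ∨ (p → ¬q) ∨ (¬r → ¬p)   [eliminate ↔]
≡ ¬(¬r ∧ p) ∨ ((¬r ∨ ¬r) ∧ (¬r → r)) ∨ (p → ¬q) ∨ (¬r → ¬p)   [eliminate →]
≡ ¬(¬r ∧ p) ∨ ((¬r ∨ ¬r) ∧ (¬¬r ∨ r)) ∨ (p → ¬q) ∨ (¬r → ¬p)   [eliminate →]
≡ ¬(¬r ∧ p) ∨ ((¬r ∨ ¬r) ∧ (¬¬r ∨ r)) ∨ ¬p ∨ ¬q ∨ (¬r → ¬p)   [eliminate →]
≡ ¬(¬r ∧ p) ∨ ((¬r ∨ ¬r) ∧ (¬¬r ∨ r)) ∨ ¬p ∨ ¬q ∨ ¬¬r ∨ ¬p   [eliminate →]
≡ ¬¬r ∨ ¬p ∨ ((¬r ∨ ¬r) ∧ (¬¬r ∨ r)) ∨ ¬p ∨ ¬q ∨ ¬¬r ∨ ¬p   [De Morgan]
≡ r ∨ ¬p ∨ ((¬r ∨ ¬r) ∧ (¬¬r ∨ r)) ∨ ¬p ∨ ¬q ∨ ¬¬r ∨ ¬p   [double negation]
≡ r ∨ ¬p ∨ ((¬r ∨ ¬r) ∧ (r ∨ r)) ∨ ¬p ∨ ¬q ∨ ¬¬r ∨ ¬p   [double negation]
≡ r ∨ ¬p ∨ ((¬r ∨ ¬r) ∧ (r ∨ r)) ∨ ¬p ∨ ¬q ∨ r ∨ ¬p   [double negation]
≡ (r ∨ ¬p ∨ ¬r ∨ ¬r ∨ ¬p ∨ ¬q ∨ r ∨ ¬p) ∧ (r ∨ ¬p ∨ r ∨ r ∨ ¬p ∨ ¬q ∨ r ∨ ¬p)   [distribute ∨ over ∧]
≡ r ∨ ¬p ∨ ¬q   [simplify]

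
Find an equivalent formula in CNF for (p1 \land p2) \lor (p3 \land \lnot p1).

(p1 \land p2) \lor (p3 \land \lnot p1)
⇔ (p1 \lor p3) \land (p1 \lor \lnot p1) \land (p2 \lor p3) \land (p2 \lor \lnot p1)   (distribute \lor over \land)
⇔ (p1 \lor p3) \land (p2 \lor p3) \land (p2 \lor \lnot p1)   (simplify)

(p1 \lor p3) \land (p2 \lor p3) \land (p2 \lor \lnot p1)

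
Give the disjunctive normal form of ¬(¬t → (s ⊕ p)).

(¬t ∧ ¬s ∧ ¬p) ∨ (¬t ∧ p ∧ s)

¬(¬t → (s ⊕ p))
≡ ¬(¬¬t ∨ (s ⊕ p))   [eliminate →]
≡ ¬(¬¬t ∨ (s ∧ ¬p) ∨ (¬s ∧ p))   [expand ⊕]
≡ ¬¬¬t ∧ ¬(s ∧ ¬p) ∧ ¬(¬s ∧ p)   [De Morgan]
≡ ¬t ∧ ¬(s ∧ ¬p) ∧ ¬(¬s ∧ p)   [double negation]
≡ ¬t ∧ (¬s ∨ ¬¬p) ∧ ¬(¬s ∧ p)   [De Morgan]
≡ ¬t ∧ (¬s ∨ p) ∧ ¬(¬s ∧ p)   [double negation]
≡ ¬t ∧ (¬s ∨ p) ∧ (¬¬s ∨ ¬p)   [De Morgan]
≡ ¬t ∧ (¬s ∨ p) ∧ (s ∨ ¬p)   [double negation]
≡ (¬t ∧ ¬s ∧ s) ∨ (¬t ∧ ¬s ∧ ¬p) ∨ (¬t ∧ p ∧ s) ∨ (¬t ∧ p ∧ ¬p)   [distribute ∧ over ∨]
≡ (¬t ∧ ¬s ∧ ¬p) ∨ (¬t ∧ p ∧ s)   [simplify]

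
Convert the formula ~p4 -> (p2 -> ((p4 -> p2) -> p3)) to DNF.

p4 | ~p2 | p3

~p4 -> (p2 -> ((p4 -> p2) -> p3))
= ~~p4 | (p2 -> ((p4 -> p2) -> p3))
= ~~p4 | ~p2 | ((p4 -> p2) -> p3)
= ~~p4 | ~p2 | ~(p4 -> p2) | p3
= ~~p4 | ~p2 | ~(~p4 | p2) | p3
= p4 | ~p2 | ~(~p4 | p2) | p3
= p4 | ~p2 | (~~p4 & ~p2) | p3
= p4 | ~p2 | (p4 & ~p2) | p3
= p4 | ~p2 | p3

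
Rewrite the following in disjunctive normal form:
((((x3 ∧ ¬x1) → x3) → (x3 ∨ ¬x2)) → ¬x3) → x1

x3 ∨ x1

((((x3 ∧ ¬x1) → x3) → (x3 ∨ ¬x2)) → ¬x3) → x1
≡ ¬((((x3 ∧ ¬x1) → x3) → (x3 ∨ ¬x2)) → ¬x3) ∨ x1   [eliminate →]
≡ ¬(¬(((x3 ∧ ¬x1) → x3) → (x3 ∨ ¬x2)) ∨ ¬x3) ∨ x1   [eliminate →]
≡ ¬(¬(¬((x3 ∧ ¬x1) → x3) ∨ x3 ∨ ¬x2) ∨ ¬x3) ∨ x1   [eliminate →]
≡ ¬(¬(¬(¬(x3 ∧ ¬x1) ∨ x3) ∨ x3 ∨ ¬x2) ∨ ¬x3) ∨ x1   [eliminate →]
≡ (¬¬(¬(¬(x3 ∧ ¬x1) ∨ x3) ∨ x3 ∨ ¬x2) ∧ ¬¬x3) ∨ x1   [De Morgan]
≡ ((¬(¬(x3 ∧ ¬x1) ∨ x3) ∨ x3 ∨ ¬x2) ∧ ¬¬x3) ∨ x1   [double negation]
≡ (((¬¬(x3 ∧ ¬x1) ∧ ¬x3) ∨ x3 ∨ ¬x2) ∧ ¬¬x3) ∨ x1   [De Morgan]
≡ (((x3 ∧ ¬x1 ∧ ¬x3) ∨ x3 ∨ ¬x2) ∧ ¬¬x3) ∨ x1   [double negation]
≡ (((x3 ∧ ¬x1 ∧ ¬x3) ∨ x3 ∨ ¬x2) ∧ x3) ∨ x1   [double negation]
≡ (x3 ∧ ¬x1 ∧ ¬x3 ∧ x3) ∨ (x3 ∧ x3) ∨ (¬x2 ∧ x3) ∨ x1   [distribute ∧ over ∨]
≡ x3 ∨ x1   [simplify]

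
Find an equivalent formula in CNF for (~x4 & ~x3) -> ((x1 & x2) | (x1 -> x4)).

x4 | x3 | x2 | ~x1

(~x4 & ~x3) -> ((x1 & x2) | (x1 -> x4))
≡ ~(~x4 & ~x3) | (x1 & x2) | (x1 -> x4)   [eliminate ->]
≡ ~(~x4 & ~x3) | (x1 & x2) | ~x1 | x4   [eliminate ->]
≡ ~~x4 | ~~x3 | (x1 & x2) | ~x1 | x4   [De Morgan]
≡ x4 | ~~x3 | (x1 & x2) | ~x1 | x4   [double negation]
≡ x4 | x3 | (x1 & x2) | ~x1 | x4   [double negation]
≡ (x4 | x3 | x1 | ~x1 | x4) & (x4 | x3 | x2 | ~x1 | x4)   [distribute | over &]
≡ x4 | x3 | x2 | ~x1   [simplify]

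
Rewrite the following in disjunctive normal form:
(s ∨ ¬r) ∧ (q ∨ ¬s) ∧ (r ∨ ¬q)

(s ∨ ¬r) ∧ (q ∨ ¬s) ∧ (r ∨ ¬q)
≡ (s ∧ q ∧ r) ∨ (s ∧ q ∧ ¬q) ∨ (s ∧ ¬s ∧ r) ∨ (s ∧ ¬s ∧ ¬q) ∨ (¬r ∧ q ∧ r) ∨ (¬r ∧ q ∧ ¬q) ∨ (¬r ∧ ¬s ∧ r) ∨ (¬r ∧ ¬s ∧ ¬q)
≡ (s ∧ q ∧ r) ∨ (¬r ∧ ¬s ∧ ¬q)

(s ∧ q ∧ r) ∨ (¬r ∧ ¬s ∧ ¬q)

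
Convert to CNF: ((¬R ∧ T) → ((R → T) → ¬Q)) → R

(T ∨ R) ∧ (Q ∨ R)

((¬R ∧ T) → ((R → T) → ¬Q)) → R
≡ ¬((¬R ∧ T) → ((R → T) → ¬Q)) ∨ R
≡ ¬(¬(¬R ∧ T) ∨ ((R → T) → ¬Q)) ∨ R
≡ ¬(¬(¬R ∧ T) ∨ ¬(R → T) ∨ ¬Q) ∨ R
≡ ¬(¬(¬R ∧ T) ∨ ¬(¬R ∨ T) ∨ ¬Q) ∨ R
≡ (¬¬(¬R ∧ T) ∧ ¬¬(¬R ∨ T) ∧ ¬¬Q) ∨ R
≡ (¬R ∧ T ∧ ¬¬(¬R ∨ T) ∧ ¬¬Q) ∨ R
≡ (¬R ∧ T ∧ (¬R ∨ T) ∧ ¬¬Q) ∨ R
≡ (¬R ∧ T ∧ (¬R ∨ T) ∧ Q) ∨ R
≡ (¬R ∨ R) ∧ (T ∨ R) ∧ (¬R ∨ T ∨ R) ∧ (Q ∨ R)
≡ (T ∨ R) ∧ (Q ∨ R)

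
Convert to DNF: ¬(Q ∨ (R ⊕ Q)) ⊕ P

¬(Q ∨ (R ⊕ Q)) ⊕ P
= (¬(Q ∨ (R ⊕ Q)) ∧ ¬P) ∨ (¬¬(Q ∨ (R ⊕ Q)) ∧ P)   [expand ⊕]
= (¬(Q ∨ (R ∧ ¬Q) ∨ (¬R ∧ Q)) ∧ ¬P) ∨ (¬¬(Q ∨ (R ⊕ Q)) ∧ P)   [expand ⊕]
= (¬(Q ∨ (R ∧ ¬Q) ∨ (¬R ∧ Q)) ∧ ¬P) ∨ (¬¬(Q ∨ (R ∧ ¬Q) ∨ (¬R ∧ Q)) ∧ P)   [expand ⊕]
= (¬Q ∧ ¬(R ∧ ¬Q) ∧ ¬(¬R ∧ Q) ∧ ¬P) ∨ (¬¬(Q ∨ (R ∧ ¬Q) ∨ (¬R ∧ Q)) ∧ P)   [De Morgan]
= (¬Q ∧ (¬R ∨ ¬¬Q) ∧ ¬(¬R ∧ Q) ∧ ¬P) ∨ (¬¬(Q ∨ (R ∧ ¬Q) ∨ (¬R ∧ Q)) ∧ P)   [De Morgan]
= (¬Q ∧ (¬R ∨ Q) ∧ ¬(¬R ∧ Q) ∧ ¬P) ∨ (¬¬(Q ∨ (R ∧ ¬Q) ∨ (¬R ∧ Q)) ∧ P)   [double negation]
= (¬Q ∧ (¬R ∨ Q) ∧ (¬¬R ∨ ¬Q) ∧ ¬P) ∨ (¬¬(Q ∨ (R ∧ ¬Q) ∨ (¬R ∧ Q)) ∧ P)   [De Morgan]
= (¬Q ∧ (¬R ∨ Q) ∧ (R ∨ ¬Q) ∧ ¬P) ∨ (¬¬(Q ∨ (R ∧ ¬Q) ∨ (¬R ∧ Q)) ∧ P)   [double negation]
= (¬Q ∧ (¬R ∨ Q) ∧ (R ∨ ¬Q) ∧ ¬P) ∨ ((Q ∨ (R ∧ ¬Q) ∨ (¬R ∧ Q)) ∧ P)   [double negation]
= (¬Q ∧ ¬R ∧ R ∧ ¬P) ∨ (¬Q ∧ ¬R ∧ ¬Q ∧ ¬P) ∨ (¬Q ∧ Q ∧ R ∧ ¬P) ∨ (¬Q ∧ Q ∧ ¬Q ∧ ¬P) ∨ (Q ∧ P) ∨ (R ∧ ¬Q ∧ P) ∨ (¬R ∧ Q ∧ P)   [distribute ∧ over ∨]
= (¬Q ∧ ¬R ∧ ¬P) ∨ (Q ∧ P) ∨ (R ∧ ¬Q ∧ P)   [simplify]

(¬Q ∧ ¬R ∧ ¬P) ∨ (Q ∧ P) ∨ (R ∧ ¬Q ∧ P)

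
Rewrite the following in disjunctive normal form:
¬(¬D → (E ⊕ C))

(¬D ∧ ¬E ∧ ¬C) ∨ (¬D ∧ C ∧ E)

¬(¬D → (E ⊕ C))
≡ ¬(¬¬D ∨ (E ⊕ C))   [eliminate →]
≡ ¬(¬¬D ∨ (E ∧ ¬C) ∨ (¬E ∧ C))   [expand ⊕]
≡ ¬¬¬D ∧ ¬(E ∧ ¬C) ∧ ¬(¬E ∧ C)   [De Morgan]
≡ ¬D ∧ ¬(E ∧ ¬C) ∧ ¬(¬E ∧ C)   [double negation]
≡ ¬D ∧ (¬E ∨ ¬¬C) ∧ ¬(¬E ∧ C)   [De Morgan]
≡ ¬D ∧ (¬E ∨ C) ∧ ¬(¬E ∧ C)   [double negation]
≡ ¬D ∧ (¬E ∨ C) ∧ (¬¬E ∨ ¬C)   [De Morgan]
≡ ¬D ∧ (¬E ∨ C) ∧ (E ∨ ¬C)   [double negation]
≡ (¬D ∧ ¬E ∧ E) ∨ (¬D ∧ ¬E ∧ ¬C) ∨ (¬D ∧ C ∧ E) ∨ (¬D ∧ C ∧ ¬C)   [distribute ∧ over ∨]
≡ (¬D ∧ ¬E ∧ ¬C) ∨ (¬D ∧ C ∧ E)   [simplify]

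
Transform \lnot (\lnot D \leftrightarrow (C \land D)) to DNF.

\lnot (\lnot D \leftrightarrow (C \land D))
⇔ \lnot ((\lnot D \to (C \land D)) \land ((C \land D) \to \lnot D))   [eliminate \leftrightarrow]
⇔ \lnot ((\lnot \lnot D \lor (C \land D)) \land ((C \land D) \to \lnot D))   [eliminate \to]
⇔ \lnot ((\lnot \lnot D \lor (C \land D)) \land (\lnot (C \land D) \lor \lnot D))   [eliminate \to]
⇔ \lnot (\lnot \lnot D \lor (C \land D)) \lor \lnot (\lnot (C \land D) \lor \lnot D)   [De Morgan]
⇔ (\lnot \lnot \lnot D \land \lnot (C \land D)) \lor \lnot (\lnot (C \land D) \lor \lnot D)   [De Morgan]
⇔ (\lnot D \land \lnot (C \land D)) \lor \lnot (\lnot (C \land D) \lor \lnot D)   [double negation]
⇔ (\lnot D \land (\lnot C \lor \lnot D)) \lor \lnot (\lnot (C \land D) \lor \lnot D)   [De Morgan]
⇔ (\lnot D \land (\lnot C \lor \lnot D)) \lor (\lnot \lnot (C \land D) \land \lnot \lnot D)   [De Morgan]
⇔ (\lnot D \land (\lnot C \lor \lnot D)) \lor (C \land D \land \lnot \lnot D)   [double negation]
⇔ (\lnot D \land (\lnot C \lor \lnot D)) \lor (C \land D \land D)   [double negation]
⇔ (\lnot D \land \lnot C) \lor (\lnot D \land \lnot D) \lor (C \land D \land D)   [distribute \land over \lor]
⇔ \lnot D \lor (C \land D)   [simplify]

\lnot D \lor (C \land D)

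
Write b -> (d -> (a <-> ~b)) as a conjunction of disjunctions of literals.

~b | ~d | ~a

b -> (d -> (a <-> ~b))
⇔ ~b | (d -> (a <-> ~b))
⇔ ~b | ~d | (a <-> ~b)
⇔ ~b | ~d | ((a -> ~b) & (~b -> a))
⇔ ~b | ~d | ((~a | ~b) & (~b -> a))
⇔ ~b | ~d | ((~a | ~b) & (~~b | a))
⇔ ~b | ~d | ((~a | ~b) & (b | a))
⇔ (~b | ~d | ~a | ~b) & (~b | ~d | b | a)
⇔ ~b | ~d | ~a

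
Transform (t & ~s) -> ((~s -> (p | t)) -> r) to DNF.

(t & ~s) -> ((~s -> (p | t)) -> r)
≡ ~(t & ~s) | ((~s -> (p | t)) -> r)   [eliminate ->]
≡ ~(t & ~s) | ~(~s -> (p | t)) | r   [eliminate ->]
≡ ~(t & ~s) | ~(~~s | p | t) | r   [eliminate ->]
≡ ~t | ~~s | ~(~~s | p | t) | r   [De Morgan]
≡ ~t | s | ~(~~s | p | t) | r   [double negation]
≡ ~t | s | (~~~s & ~p & ~t) | r   [De Morgan]
≡ ~t | s | (~s & ~p & ~t) | r   [double negation]
≡ ~t | s | r   [simplify]

~t | s | r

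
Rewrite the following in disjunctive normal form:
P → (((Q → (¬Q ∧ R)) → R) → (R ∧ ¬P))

¬P ∨ (¬Q ∧ ¬R)

P → (((Q → (¬Q ∧ R)) → R) → (R ∧ ¬P))
≡ ¬P ∨ (((Q → (¬Q ∧ R)) → R) → (R ∧ ¬P))   [eliminate →]
≡ ¬P ∨ ¬((Q → (¬Q ∧ R)) → R) ∨ (R ∧ ¬P)   [eliminate →]
≡ ¬P ∨ ¬(¬(Q → (¬Q ∧ R)) ∨ R) ∨ (R ∧ ¬P)   [eliminate →]
≡ ¬P ∨ ¬(¬(¬Q ∨ (¬Q ∧ R)) ∨ R) ∨ (R ∧ ¬P)   [eliminate →]
≡ ¬P ∨ (¬¬(¬Q ∨ (¬Q ∧ R)) ∧ ¬R) ∨ (R ∧ ¬P)   [De Morgan]
≡ ¬P ∨ ((¬Q ∨ (¬Q ∧ R)) ∧ ¬R) ∨ (R ∧ ¬P)   [double negation]
≡ ¬P ∨ (¬Q ∧ ¬R) ∨ (¬Q ∧ R ∧ ¬R) ∨ (R ∧ ¬P)   [distribute ∧ over ∨]
≡ ¬P ∨ (¬Q ∧ ¬R)   [simplify]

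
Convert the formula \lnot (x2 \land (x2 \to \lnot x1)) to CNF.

\lnot x2 \lor x1

\lnot (x2 \land (x2 \to \lnot x1))
= \lnot (x2 \land (\lnot x2 \lor \lnot x1))   — eliminate \to
= \lnot x2 \lor \lnot (\lnot x2 \lor \lnot x1)   — De Morgan
= \lnot x2 \lor (\lnot \lnot x2 \land \lnot \lnot x1)   — De Morgan
= \lnot x2 \lor (x2 \land \lnot \lnot x1)   — double negation
= \lnot x2 \lor (x2 \land x1)   — double negation
= (\lnot x2 \lor x2) \land (\lnot x2 \lor x1)   — distribute \lor over \land
= \lnot x2 \lor x1   — simplify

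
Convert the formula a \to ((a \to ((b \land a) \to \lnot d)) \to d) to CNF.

a \to ((a \to ((b \land a) \to \lnot d)) \to d)
⇔ \lnot a \lor ((a \to ((b \land a) \to \lnot d)) \to d)   [eliminate \to]
⇔ \lnot a \lor \lnot (a \to ((b \land a) \to \lnot d)) \lor d   [eliminate \to]
⇔ \lnot a \lor \lnot (\lnot a \lor ((b \land a) \to \lnot d)) \lor d   [eliminate \to]
⇔ \lnot a \lor \lnot (\lnot a \lor \lnot (b \land a) \lor \lnot d) \lor d   [eliminate \to]
⇔ \lnot a \lor (\lnot \lnot a \land \lnot \lnot (b \land a) \land \lnot \lnot d) \lor d   [De Morgan]
⇔ \lnot a \lor (a \land \lnot \lnot (b \land a) \land \lnot \lnot d) \lor d   [double negation]
⇔ \lnot a \lor (a \land b \land a \land \lnot \lnot d) \lor d   [double negation]
⇔ \lnot a \lor (a \land b \land a \land d) \lor d   [double negation]
⇔ (\lnot a \lor a \lor d) \land (\lnot a \lor b \lor d) \land (\lnot a \lor a \lor d) \land (\lnot a \lor d \lor d)   [distribute \lor over \land]
⇔ \lnot a \lor d   [simplify]

\lnot a \lor d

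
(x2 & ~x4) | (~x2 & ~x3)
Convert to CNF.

(x2 & ~x4) | (~x2 & ~x3)
⇔ (x2 | ~x2) & (x2 | ~x3) & (~x4 | ~x2) & (~x4 | ~x3)   — distribute | over &
⇔ (x2 | ~x3) & (~x4 | ~x2) & (~x4 | ~x3)   — simplify

(x2 | ~x3) & (~x4 | ~x2) & (~x4 | ~x3)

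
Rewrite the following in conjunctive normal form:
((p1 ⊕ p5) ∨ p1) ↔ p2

((p1 ⊕ p5) ∨ p1) ↔ p2
≡ (((p1 ⊕ p5) ∨ p1) → p2) ∧ (p2 → ((p1 ⊕ p5) ∨ p1))   (eliminate ↔)
≡ (¬((p1 ⊕ p5) ∨ p1) ∨ p2) ∧ (p2 → ((p1 ⊕ p5) ∨ p1))   (eliminate →)
≡ (¬(((p1 ∨ p5) ∧ ¬(p1 ∧ p5)) ∨ p1) ∨ p2) ∧ (p2 → ((p1 ⊕ p5) ∨ p1))   (expand ⊕)
≡ (¬(((p1 ∨ p5) ∧ ¬(p1 ∧ p5)) ∨ p1) ∨ p2) ∧ (¬p2 ∨ (p1 ⊕ p5) ∨ p1)   (eliminate →)
≡ (¬(((p1 ∨ p5) ∧ ¬(p1 ∧ p5)) ∨ p1) ∨ p2) ∧ (¬p2 ∨ ((p1 ∨ p5) ∧ ¬(p1 ∧ p5)) ∨ p1)   (expand ⊕)
≡ ((¬((p1 ∨ p5) ∧ ¬(p1 ∧ p5)) ∧ ¬p1) ∨ p2) ∧ (¬p2 ∨ ((p1 ∨ p5) ∧ ¬(p1 ∧ p5)) ∨ p1)   (De Morgan)
≡ (((¬(p1 ∨ p5) ∨ ¬¬(p1 ∧ p5)) ∧ ¬p1) ∨ p2) ∧ (¬p2 ∨ ((p1 ∨ p5) ∧ ¬(p1 ∧ p5)) ∨ p1)   (De Morgan)
≡ ((((¬p1 ∧ ¬p5) ∨ ¬¬(p1 ∧ p5)) ∧ ¬p1) ∨ p2) ∧ (¬p2 ∨ ((p1 ∨ p5) ∧ ¬(p1 ∧ p5)) ∨ p1)   (De Morgan)
≡ ((((¬p1 ∧ ¬p5) ∨ (p1 ∧ p5)) ∧ ¬p1) ∨ p2) ∧ (¬p2 ∨ ((p1 ∨ p5) ∧ ¬(p1 ∧ p5)) ∨ p1)   (double negation)
≡ ((((¬p1 ∧ ¬p5) ∨ (p1 ∧ p5)) ∧ ¬p1) ∨ p2) ∧ (¬p2 ∨ ((p1 ∨ p5) ∧ (¬p1 ∨ ¬p5)) ∨ p1)   (De Morgan)
≡ (¬p1 ∨ p1 ∨ p2) ∧ (¬p1 ∨ p5 ∨ p2) ∧ (¬p5 ∨ p1 ∨ p2) ∧ (¬p5 ∨ p5 ∨ p2) ∧ (¬p1 ∨ p2) ∧ (¬p2 ∨ p1 ∨ p5 ∨ p1) ∧ (¬p2 ∨ ¬p1 ∨ ¬p5 ∨ p1)   (distribute ∨ over ∧)
≡ (¬p5 ∨ p1 ∨ p2) ∧ (¬p1 ∨ p2) ∧ (¬p2 ∨ p1 ∨ p5)   (simplify)

(¬p5 ∨ p1 ∨ p2) ∧ (¬p1 ∨ p2) ∧ (¬p2 ∨ p1 ∨ p5)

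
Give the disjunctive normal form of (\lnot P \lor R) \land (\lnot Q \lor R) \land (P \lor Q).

(R \land P) \lor (R \land Q)

(\lnot P \lor R) \land (\lnot Q \lor R) \land (P \lor Q)
⇔ (\lnot P \land \lnot Q \land P) \lor (\lnot P \land \lnot Q \land Q) \lor (\lnot P \land R \land P) \lor (\lnot P \land R \land Q) \lor (R \land \lnot Q \land P) \lor (R \land \lnot Q \land Q) \lor (R \land R \land P) \lor (R \land R \land Q)   [distribute \land over \lor]
⇔ (R \land P) \lor (R \land Q)   [simplify]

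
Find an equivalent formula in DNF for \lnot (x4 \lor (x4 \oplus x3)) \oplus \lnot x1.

\lnot (x4 \lor (x4 \oplus x3)) \oplus \lnot x1
= (\lnot (x4 \lor (x4 \oplus x3)) \land \lnot \lnot x1) \lor (\lnot \lnot (x4 \lor (x4 \oplus x3)) \land \lnot x1)   — expand \oplus
= (\lnot (x4 \lor (x4 \land \lnot x3) \lor (\lnot x4 \land x3)) \land \lnot \lnot x1) \lor (\lnot \lnot (x4 \lor (x4 \oplus x3)) \land \lnot x1)   — expand \oplus
= (\lnot (x4 \lor (x4 \land \lnot x3) \lor (\lnot x4 \land x3)) \land \lnot \lnot x1) \lor (\lnot \lnot (x4 \lor (x4 \land \lnot x3) \lor (\lnot x4 \land x3)) \land \lnot x1)   — expand \oplus
= (\lnot x4 \land \lnot (x4 \land \lnot x3) \land \lnot (\lnot x4 \land x3) \land \lnot \lnot x1) \lor (\lnot \lnot (x4 \lor (x4 \land \lnot x3) \lor (\lnot x4 \land x3)) \land \lnot x1)   — De Morgan
= (\lnot x4 \land (\lnot x4 \lor \lnot \lnot x3) \land \lnot (\lnot x4 \land x3) \land \lnot \lnot x1) \lor (\lnot \lnot (x4 \lor (x4 \land \lnot x3) \lor (\lnot x4 \land x3)) \land \lnot x1)   — De Morgan
= (\lnot x4 \land (\lnot x4 \lor x3) \land \lnot (\lnot x4 \land x3) \land \lnot \lnot x1) \lor (\lnot \lnot (x4 \lor (x4 \land \lnot x3) \lor (\lnot x4 \land x3)) \land \lnot x1)   — double negation
= (\lnot x4 \land (\lnot x4 \lor x3) \land (\lnot \lnot x4 \lor \lnot x3) \land \lnot \lnot x1) \lor (\lnot \lnot (x4 \lor (x4 \land \lnot x3) \lor (\lnot x4 \land x3)) \land \lnot x1)   — De Morgan
= (\lnot x4 \land (\lnot x4 \lor x3) \land (x4 \lor \lnot x3) \land \lnot \lnot x1) \lor (\lnot \lnot (x4 \lor (x4 \land \lnot x3) \lor (\lnot x4 \land x3)) \land \lnot x1)   — double negation
= (\lnot x4 \land (\lnot x4 \lor x3) \land (x4 \lor \lnot x3) \land x1) \lor (\lnot \lnot (x4 \lor (x4 \land \lnot x3) \lor (\lnot x4 \land x3)) \land \lnot x1)   — double negation
= (\lnot x4 \land (\lnot x4 \lor x3) \land (x4 \lor \lnot x3) \land x1) \lor ((x4 \lor (x4 \land \lnot x3) \lor (\lnot x4 \land x3)) \land \lnot x1)   — double negation
= (\lnot x4 \land \lnot x4 \land x4 \land x1) \lor (\lnot x4 \land \lnot x4 \land \lnot x3 \land x1) \lor (\lnot x4 \land x3 \land x4 \land x1) \lor (\lnot x4 \land x3 \land \lnot x3 \land x1) \lor (x4 \land \lnot x1) \lor (x4 \land \lnot x3 \land \lnot x1) \lor (\lnot x4 \land x3 \land \lnot x1)   — distribute \land over \lor
= (\lnot x4 \land \lnot x3 \land x1) \lor (x4 \land \lnot x1) \lor (\lnot x4 \land x3 \land \lnot x1)   — simplify

(\lnot x4 \land \lnot x3 \land x1) \lor (x4 \land \lnot x1) \lor (\lnot x4 \land x3 \land \lnot x1)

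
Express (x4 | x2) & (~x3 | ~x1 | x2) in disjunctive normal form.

(x4 & ~x3) | (x4 & ~x1) | x2

(x4 | x2) & (~x3 | ~x1 | x2)
≡ (x4 & ~x3) | (x4 & ~x1) | (x4 & x2) | (x2 & ~x3) | (x2 & ~x1) | (x2 & x2)   [distribute & over |]
≡ (x4 & ~x3) | (x4 & ~x1) | x2   [simplify]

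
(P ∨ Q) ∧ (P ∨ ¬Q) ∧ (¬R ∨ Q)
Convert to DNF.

(P ∧ ¬R) ∨ (P ∧ Q)

(P ∨ Q) ∧ (P ∨ ¬Q) ∧ (¬R ∨ Q)
≡ (P ∧ P ∧ ¬R) ∨ (P ∧ P ∧ Q) ∨ (P ∧ ¬Q ∧ ¬R) ∨ (P ∧ ¬Q ∧ Q) ∨ (Q ∧ P ∧ ¬R) ∨ (Q ∧ P ∧ Q) ∨ (Q ∧ ¬Q ∧ ¬R) ∨ (Q ∧ ¬Q ∧ Q)
≡ (P ∧ ¬R) ∨ (P ∧ Q)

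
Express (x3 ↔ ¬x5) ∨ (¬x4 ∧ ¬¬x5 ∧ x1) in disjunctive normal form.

(x3 ↔ ¬x5) ∨ (¬x4 ∧ ¬¬x5 ∧ x1)
⇔ ((x3 → ¬x5) ∧ (¬x5 → x3)) ∨ (¬x4 ∧ ¬¬x5 ∧ x1)   — eliminate ↔
⇔ ((¬x3 ∨ ¬x5) ∧ (¬x5 → x3)) ∨ (¬x4 ∧ ¬¬x5 ∧ x1)   — eliminate →
⇔ ((¬x3 ∨ ¬x5) ∧ (¬¬x5 ∨ x3)) ∨ (¬x4 ∧ ¬¬x5 ∧ x1)   — eliminate →
⇔ ((¬x3 ∨ ¬x5) ∧ (x5 ∨ x3)) ∨ (¬x4 ∧ ¬¬x5 ∧ x1)   — double negation
⇔ ((¬x3 ∨ ¬x5) ∧ (x5 ∨ x3)) ∨ (¬x4 ∧ x5 ∧ x1)   — double negation
⇔ (¬x3 ∧ x5) ∨ (¬x3 ∧ x3) ∨ (¬x5 ∧ x5) ∨ (¬x5 ∧ x3) ∨ (¬x4 ∧ x5 ∧ x1)   — distribute ∧ over ∨
⇔ (¬x3 ∧ x5) ∨ (¬x5 ∧ x3) ∨ (¬x4 ∧ x5 ∧ x1)   — simplify

(¬x3 ∧ x5) ∨ (¬x5 ∧ x3) ∨ (¬x4 ∧ x5 ∧ x1)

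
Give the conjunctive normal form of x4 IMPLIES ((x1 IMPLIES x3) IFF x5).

x4 IMPLIES ((x1 IMPLIES x3) IFF x5)
≡ NOT x4 OR ((x1 IMPLIES x3) IFF x5)   (eliminate IMPLIES)
≡ NOT x4 OR (((x1 IMPLIES x3) IMPLIES x5) AND (x5 IMPLIES (x1 IMPLIES x3)))   (eliminate IFF)
≡ NOT x4 OR ((NOT (x1 IMPLIES x3) OR x5) AND (x5 IMPLIES (x1 IMPLIES x3)))   (eliminate IMPLIES)
≡ NOT x4 OR ((NOT (NOT x1 OR x3) OR x5) AND (x5 IMPLIES (x1 IMPLIES x3)))   (eliminate IMPLIES)
≡ NOT x4 OR ((NOT (NOT x1 OR x3) OR x5) AND (NOT x5 OR (x1 IMPLIES x3)))   (eliminate IMPLIES)
≡ NOT x4 OR ((NOT (NOT x1 OR x3) OR x5) AND (NOT x5 OR NOT x1 OR x3))   (eliminate IMPLIES)
≡ NOT x4 OR (((NOT NOT x1 AND NOT x3) OR x5) AND (NOT x5 OR NOT x1 OR x3))   (De Morgan)
≡ NOT x4 OR (((x1 AND NOT x3) OR x5) AND (NOT x5 OR NOT x1 OR x3))   (double negation)
≡ (NOT x4 OR x1 OR x5) AND (NOT x4 OR NOT x3 OR x5) AND (NOT x4 OR NOT x5 OR NOT x1 OR x3)   (distribute OR over AND)

(NOT x4 OR x1 OR x5) AND (NOT x4 OR NOT x3 OR x5) AND (NOT x4 OR NOT x5 OR NOT x1 OR x3)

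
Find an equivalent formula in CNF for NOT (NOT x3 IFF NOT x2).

NOT (NOT x3 IFF NOT x2)
⇔ NOT ((NOT x3 IMPLIES NOT x2) AND (NOT x2 IMPLIES NOT x3))   (eliminate IFF)
⇔ NOT ((NOT NOT x3 OR NOT x2) AND (NOT x2 IMPLIES NOT x3))   (eliminate IMPLIES)
⇔ NOT ((NOT NOT x3 OR NOT x2) AND (NOT NOT x2 OR NOT x3))   (eliminate IMPLIES)
⇔ NOT (NOT NOT x3 OR NOT x2) OR NOT (NOT NOT x2 OR NOT x3)   (De Morgan)
⇔ (NOT NOT NOT x3 AND NOT NOT x2) OR NOT (NOT NOT x2 OR NOT x3)   (De Morgan)
⇔ (NOT x3 AND NOT NOT x2) OR NOT (NOT NOT x2 OR NOT x3)   (double negation)
⇔ (NOT x3 AND x2) OR NOT (NOT NOT x2 OR NOT x3)   (double negation)
⇔ (NOT x3 AND x2) OR (NOT NOT NOT x2 AND NOT NOT x3)   (De Morgan)
⇔ (NOT x3 AND x2) OR (NOT x2 AND NOT NOT x3)   (double negation)
⇔ (NOT x3 AND x2) OR (NOT x2 AND x3)   (double negation)
⇔ (NOT x3 OR NOT x2) AND (NOT x3 OR x3) AND (x2 OR NOT x2) AND (x2 OR x3)   (distribute OR over AND)
⇔ (NOT x3 OR NOT x2) AND (x2 OR x3)   (simplify)

(NOT x3 OR NOT x2) AND (x2 OR x3)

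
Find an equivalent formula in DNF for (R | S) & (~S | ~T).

(R & ~S) | (R & ~T) | (S & ~T)

(R | S) & (~S | ~T)
≡ (R & ~S) | (R & ~T) | (S & ~S) | (S & ~T)   [distribute & over |]
≡ (R & ~S) | (R & ~T) | (S & ~T)   [simplify]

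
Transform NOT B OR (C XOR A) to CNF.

NOT B OR (C XOR A)
≡ NOT B OR ((C OR A) AND NOT (C AND A))   [expand XOR]
≡ NOT B OR ((C OR A) AND (NOT C OR NOT A))   [De Morgan]
≡ (NOT B OR C OR A) AND (NOT B OR NOT C OR NOT A)   [distribute OR over AND]

(NOT B OR C OR A) AND (NOT B OR NOT C OR NOT A)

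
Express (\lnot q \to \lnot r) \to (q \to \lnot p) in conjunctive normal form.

(\lnot q \to \lnot r) \to (q \to \lnot p)
= \lnot (\lnot q \to \lnot r) \lor (q \to \lnot p)   [eliminate \to]
= \lnot (\lnot \lnot q \lor \lnot r) \lor (q \to \lnot p)   [eliminate \to]
= \lnot (\lnot \lnot q \lor \lnot r) \lor \lnot q \lor \lnot p   [eliminate \to]
= (\lnot \lnot \lnot q \land \lnot \lnot r) \lor \lnot q \lor \lnot p   [De Morgan]
= (\lnot q \land \lnot \lnot r) \lor \lnot q \lor \lnot p   [double negation]
= (\lnot q \land r) \lor \lnot q \lor \lnot p   [double negation]
= (\lnot q \lor \lnot q \lor \lnot p) \land (r \lor \lnot q \lor \lnot p)   [distribute \lor over \land]
= \lnot q \lor \lnot p   [simplify]

\lnot q \lor \lnot p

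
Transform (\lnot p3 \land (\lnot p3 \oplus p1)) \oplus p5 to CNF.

(\lnot p3 \land (\lnot p3 \oplus p1)) \oplus p5
≡ ((\lnot p3 \land (\lnot p3 \oplus p1)) \lor p5) \land \lnot (\lnot p3 \land (\lnot p3 \oplus p1) \land p5)
≡ ((\lnot p3 \land (\lnot p3 \lor p1) \land \lnot (\lnot p3 \land p1)) \lor p5) \land \lnot (\lnot p3 \land (\lnot p3 \oplus p1) \land p5)
≡ ((\lnot p3 \land (\lnot p3 \lor p1) \land \lnot (\lnot p3 \land p1)) \lor p5) \land \lnot (\lnot p3 \land (\lnot p3 \lor p1) \land \lnot (\lnot p3 \land p1) \land p5)
≡ ((\lnot p3 \land (\lnot p3 \lor p1) \land (\lnot \lnot p3 \lor \lnot p1)) \lor p5) \land \lnot (\lnot p3 \land (\lnot p3 \lor p1) \land \lnot (\lnot p3 \land p1) \land p5)
≡ ((\lnot p3 \land (\lnot p3 \lor p1) \land (p3 \lor \lnot p1)) \lor p5) \land \lnot (\lnot p3 \land (\lnot p3 \lor p1) \land \lnot (\lnot p3 \land p1) \land p5)
≡ ((\lnot p3 \land (\lnot p3 \lor p1) \land (p3 \lor \lnot p1)) \lor p5) \land (\lnot \lnot p3 \lor \lnot (\lnot p3 \lor p1) \lor \lnot \lnot (\lnot p3 \land p1) \lor \lnot p5)
≡ ((\lnot p3 \land (\lnot p3 \lor p1) \land (p3 \lor \lnot p1)) \lor p5) \land (p3 \lor \lnot (\lnot p3 \lor p1) \lor \lnot \lnot (\lnot p3 \land p1) \lor \lnot p5)
≡ ((\lnot p3 \land (\lnot p3 \lor p1) \land (p3 \lor \lnot p1)) \lor p5) \land (p3 \lor (\lnot \lnot p3 \land \lnot p1) \lor \lnot \lnot (\lnot p3 \land p1) \lor \lnot p5)
≡ ((\lnot p3 \land (\lnot p3 \lor p1) \land (p3 \lor \lnot p1)) \lor p5) \land (p3 \lor (p3 \land \lnot p1) \lor \lnot \lnot (\lnot p3 \land p1) \lor \lnot p5)
≡ ((\lnot p3 \land (\lnot p3 \lor p1) \land (p3 \lor \lnot p1)) \lor p5) \land (p3 \lor (p3 \land \lnot p1) \lor (\lnot p3 \land p1) \lor \lnot p5)
≡ (\lnot p3 \lor p5) \land (\lnot p3 \lor p1 \lor p5) \land (p3 \lor \lnot p1 \lor p5) \land (p3 \lor p3 \lor \lnot p3 \lor \lnot p5) \land (p3 \lor p3 \lor p1 \lor \lnot p5) \land (p3 \lor \lnot p1 \lor \lnot p3 \lor \lnot p5) \land (p3 \lor \lnot p1 \lor p1 \lor \lnot p5)
≡ (\lnot p3 \lor p5) \land (p3 \lor \lnot p1 \lor p5) \land (p3 \lor p1 \lor \lnot p5)

(\lnot p3 \lor p5) \land (p3 \lor \lnot p1 \lor p5) \land (p3 \lor p1 \lor \lnot p5)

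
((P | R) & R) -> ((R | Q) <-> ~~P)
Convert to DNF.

((P | R) & R) -> ((R | Q) <-> ~~P)
≡ ~((P | R) & R) | ((R | Q) <-> ~~P)
≡ ~((P | R) & R) | (((R | Q) -> ~~P) & (~~P -> (R | Q)))
≡ ~((P | R) & R) | ((~(R | Q) | ~~P) & (~~P -> (R | Q)))
≡ ~((P | R) & R) | ((~(R | Q) | ~~P) & (~~~P | R | Q))
≡ ~(P | R) | ~R | ((~(R | Q) | ~~P) & (~~~P | R | Q))
≡ (~P & ~R) | ~R | ((~(R | Q) | ~~P) & (~~~P | R | Q))
≡ (~P & ~R) | ~R | (((~R & ~Q) | ~~P) & (~~~P | R | Q))
≡ (~P & ~R) | ~R | (((~R & ~Q) | P) & (~~~P | R | Q))
≡ (~P & ~R) | ~R | (((~R & ~Q) | P) & (~P | R | Q))
≡ (~P & ~R) | ~R | (~R & ~Q & ~P) | (~R & ~Q & R) | (~R & ~Q & Q) | (P & ~P) | (P & R) | (P & Q)
≡ ~R | (P & R) | (P & Q)

~R | (P & R) | (P & Q)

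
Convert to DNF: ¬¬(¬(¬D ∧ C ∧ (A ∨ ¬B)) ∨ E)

¬¬(¬(¬D ∧ C ∧ (A ∨ ¬B)) ∨ E)
⇔ ¬(¬D ∧ C ∧ (A ∨ ¬B)) ∨ E   [double negation]
⇔ ¬¬D ∨ ¬C ∨ ¬(A ∨ ¬B) ∨ E   [De Morgan]
⇔ D ∨ ¬C ∨ ¬(A ∨ ¬B) ∨ E   [double negation]
⇔ D ∨ ¬C ∨ (¬A ∧ ¬¬B) ∨ E   [De Morgan]
⇔ D ∨ ¬C ∨ (¬A ∧ B) ∨ E   [double negation]

D ∨ ¬C ∨ (¬A ∧ B) ∨ E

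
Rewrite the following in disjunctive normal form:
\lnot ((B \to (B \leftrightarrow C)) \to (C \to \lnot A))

(\lnot B \land C \land A) \lor (C \land B \land A)

\lnot ((B \to (B \leftrightarrow C)) \to (C \to \lnot A))
= \lnot (\lnot (B \to (B \leftrightarrow C)) \lor (C \to \lnot A))   — eliminate \to
= \lnot (\lnot (\lnot B \lor (B \leftrightarrow C)) \lor (C \to \lnot A))   — eliminate \to
= \lnot (\lnot (\lnot B \lor ((B \to C) \land (C \to B))) \lor (C \to \lnot A))   — eliminate \leftrightarrow
= \lnot (\lnot (\lnot B \lor ((\lnot B \lor C) \land (C \to B))) \lor (C \to \lnot A))   — eliminate \to
= \lnot (\lnot (\lnot B \lor ((\lnot B \lor C) \land (\lnot C \lor B))) \lor (C \to \lnot A))   — eliminate \to
= \lnot (\lnot (\lnot B \lor ((\lnot B \lor C) \land (\lnot C \lor B))) \lor \lnot C \lor \lnot A)   — eliminate \to
= \lnot \lnot (\lnot B \lor ((\lnot B \lor C) \land (\lnot C \lor B))) \land \lnot \lnot C \land \lnot \lnot A   — De Morgan
= (\lnot B \lor ((\lnot B \lor C) \land (\lnot C \lor B))) \land \lnot \lnot C \land \lnot \lnot A   — double negation
= (\lnot B \lor ((\lnot B \lor C) \land (\lnot C \lor B))) \land C \land \lnot \lnot A   — double negation
= (\lnot B \lor ((\lnot B \lor C) \land (\lnot C \lor B))) \land C \land A   — double negation
= (\lnot B \land C \land A) \lor (\lnot B \land \lnot C \land C \land A) \lor (\lnot B \land B \land C \land A) \lor (C \land \lnot C \land C \land A) \lor (C \land B \land C \land A)   — distribute \land over \lor
= (\lnot B \land C \land A) \lor (C \land B \land A)   — simplify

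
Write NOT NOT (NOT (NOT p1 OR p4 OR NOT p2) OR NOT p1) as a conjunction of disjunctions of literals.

NOT NOT (NOT (NOT p1 OR p4 OR NOT p2) OR NOT p1)
≡ NOT (NOT p1 OR p4 OR NOT p2) OR NOT p1   [double negation]
≡ (NOT NOT p1 AND NOT p4 AND NOT NOT p2) OR NOT p1   [De Morgan]
≡ (p1 AND NOT p4 AND NOT NOT p2) OR NOT p1   [double negation]
≡ (p1 AND NOT p4 AND p2) OR NOT p1   [double negation]
≡ (p1 OR NOT p1) AND (NOT p4 OR NOT p1) AND (p2 OR NOT p1)   [distribute OR over AND]
≡ (NOT p4 OR NOT p1) AND (p2 OR NOT p1)   [simplify]

(NOT p4 OR NOT p1) AND (p2 OR NOT p1)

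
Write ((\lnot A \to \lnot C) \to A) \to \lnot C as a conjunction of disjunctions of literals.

(A \lor \lnot C) \land (\lnot A \lor \lnot C)

((\lnot A \to \lnot C) \to A) \to \lnot C
≡ \lnot ((\lnot A \to \lnot C) \to A) \lor \lnot C
≡ \lnot (\lnot (\lnot A \to \lnot C) \lor A) \lor \lnot C
≡ \lnot (\lnot (\lnot \lnot A \lor \lnot C) \lor A) \lor \lnot C
≡ (\lnot \lnot (\lnot \lnot A \lor \lnot C) \land \lnot A) \lor \lnot C
≡ ((\lnot \lnot A \lor \lnot C) \land \lnot A) \lor \lnot C
≡ ((A \lor \lnot C) \land \lnot A) \lor \lnot C
≡ (A \lor \lnot C \lor \lnot C) \land (\lnot A \lor \lnot C)
≡ (A \lor \lnot C) \land (\lnot A \lor \lnot C)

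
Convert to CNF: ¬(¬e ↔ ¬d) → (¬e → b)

¬(¬e ↔ ¬d) → (¬e → b)
≡ ¬¬(¬e ↔ ¬d) ∨ (¬e → b)   (eliminate →)
≡ ¬¬((¬e → ¬d) ∧ (¬d → ¬e)) ∨ (¬e → b)   (eliminate ↔)
≡ ¬¬((¬¬e ∨ ¬d) ∧ (¬d → ¬e)) ∨ (¬e → b)   (eliminate →)
≡ ¬¬((¬¬e ∨ ¬d) ∧ (¬¬d ∨ ¬e)) ∨ (¬e → b)   (eliminate →)
≡ ¬¬((¬¬e ∨ ¬d) ∧ (¬¬d ∨ ¬e)) ∨ ¬¬e ∨ b   (eliminate →)
≡ ((¬¬e ∨ ¬d) ∧ (¬¬d ∨ ¬e)) ∨ ¬¬e ∨ b   (double negation)
≡ ((e ∨ ¬d) ∧ (¬¬d ∨ ¬e)) ∨ ¬¬e ∨ b   (double negation)
≡ ((e ∨ ¬d) ∧ (d ∨ ¬e)) ∨ ¬¬e ∨ b   (double negation)
≡ ((e ∨ ¬d) ∧ (d ∨ ¬e)) ∨ e ∨ b   (double negation)
≡ (e ∨ ¬d ∨ e ∨ b) ∧ (d ∨ ¬e ∨ e ∨ b)   (distribute ∨ over ∧)
≡ e ∨ ¬d ∨ b   (simplify)

e ∨ ¬d ∨ b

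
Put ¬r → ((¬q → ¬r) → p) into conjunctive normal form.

¬r → ((¬q → ¬r) → p)
≡ ¬¬r ∨ ((¬q → ¬r) → p)   [eliminate →]
≡ ¬¬r ∨ ¬(¬q → ¬r) ∨ p   [eliminate →]
≡ ¬¬r ∨ ¬(¬¬q ∨ ¬r) ∨ p   [eliminate →]
≡ r ∨ ¬(¬¬q ∨ ¬r) ∨ p   [double negation]
≡ r ∨ (¬¬¬q ∧ ¬¬r) ∨ p   [De Morgan]
≡ r ∨ (¬q ∧ ¬¬r) ∨ p   [double negation]
≡ r ∨ (¬q ∧ r) ∨ p   [double negation]
≡ (r ∨ ¬q ∨ p) ∧ (r ∨ r ∨ p)   [distribute ∨ over ∧]
≡ r ∨ p   [simplify]

r ∨ p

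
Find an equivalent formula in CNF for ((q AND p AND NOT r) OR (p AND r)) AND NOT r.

((q AND p AND NOT r) OR (p AND r)) AND NOT r
= (q OR p) AND (q OR r) AND (p OR p) AND (p OR r) AND (NOT r OR p) AND (NOT r OR r) AND NOT r   (distribute OR over AND)
= (q OR r) AND p AND NOT r   (simplify)

(q OR r) AND p AND NOT r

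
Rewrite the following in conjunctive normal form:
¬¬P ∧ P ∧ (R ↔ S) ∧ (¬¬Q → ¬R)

P ∧ (¬R ∨ S) ∧ (¬S ∨ R) ∧ (¬Q ∨ ¬R)

¬¬P ∧ P ∧ (R ↔ S) ∧ (¬¬Q → ¬R)
= ¬¬P ∧ P ∧ (R → S) ∧ (S → R) ∧ (¬¬Q → ¬R)
= ¬¬P ∧ P ∧ (¬R ∨ S) ∧ (S → R) ∧ (¬¬Q → ¬R)
= ¬¬P ∧ P ∧ (¬R ∨ S) ∧ (¬S ∨ R) ∧ (¬¬Q → ¬R)
= ¬¬P ∧ P ∧ (¬R ∨ S) ∧ (¬S ∨ R) ∧ (¬¬¬Q ∨ ¬R)
= P ∧ P ∧ (¬R ∨ S) ∧ (¬S ∨ R) ∧ (¬¬¬Q ∨ ¬R)
= P ∧ P ∧ (¬R ∨ S) ∧ (¬S ∨ R) ∧ (¬Q ∨ ¬R)
= P ∧ (¬R ∨ S) ∧ (¬S ∨ R) ∧ (¬Q ∨ ¬R)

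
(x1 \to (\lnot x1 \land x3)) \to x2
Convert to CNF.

x1 \lor x2

(x1 \to (\lnot x1 \land x3)) \to x2
≡ \lnot (x1 \to (\lnot x1 \land x3)) \lor x2   — eliminate \to
≡ \lnot (\lnot x1 \lor (\lnot x1 \land x3)) \lor x2   — eliminate \to
≡ (\lnot \lnot x1 \land \lnot (\lnot x1 \land x3)) \lor x2   — De Morgan
≡ (x1 \land \lnot (\lnot x1 \land x3)) \lor x2   — double negation
≡ (x1 \land (\lnot \lnot x1 \lor \lnot x3)) \lor x2   — De Morgan
≡ (x1 \land (x1 \lor \lnot x3)) \lor x2   — double negation
≡ (x1 \lor x2) \land (x1 \lor \lnot x3 \lor x2)   — distribute \lor over \land
≡ x1 \lor x2   — simplify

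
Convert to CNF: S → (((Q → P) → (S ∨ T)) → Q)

S → (((Q → P) → (S ∨ T)) → Q)
⇔ ¬S ∨ (((Q → P) → (S ∨ T)) → Q)   — eliminate →
⇔ ¬S ∨ ¬((Q → P) → (S ∨ T)) ∨ Q   — eliminate →
⇔ ¬S ∨ ¬(¬(Q → P) ∨ S ∨ T) ∨ Q   — eliminate →
⇔ ¬S ∨ ¬(¬(¬Q ∨ P) ∨ S ∨ T) ∨ Q   — eliminate →
⇔ ¬S ∨ (¬¬(¬Q ∨ P) ∧ ¬S ∧ ¬T) ∨ Q   — De Morgan
⇔ ¬S ∨ ((¬Q ∨ P) ∧ ¬S ∧ ¬T) ∨ Q   — double negation
⇔ (¬S ∨ ¬Q ∨ P ∨ Q) ∧ (¬S ∨ ¬S ∨ Q) ∧ (¬S ∨ ¬T ∨ Q)   — distribute ∨ over ∧
⇔ ¬S ∨ Q   — simplify

¬S ∨ Q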